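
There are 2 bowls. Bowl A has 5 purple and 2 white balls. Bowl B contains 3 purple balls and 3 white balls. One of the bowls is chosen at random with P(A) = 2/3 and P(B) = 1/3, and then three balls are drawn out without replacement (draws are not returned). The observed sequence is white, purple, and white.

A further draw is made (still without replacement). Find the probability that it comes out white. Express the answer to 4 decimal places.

0.2039

For each hypothesis, P(data | H) works out to: P(data | bowl A) = (2/7)(5/6)(1/5) = 0.047619; P(data | bowl B) = (3/6)(3/5)(2/4) = 0.15.
Multiplying each by its prior: 2/3 · 0.047619 = 0.031746, 1/3 · 0.15 = 0.05; summing to 0.081746.
The posterior is then P(bowl A | data) = 0.38835, P(bowl B | data) = 0.61165.
Averaging over the posterior, P(white next | data) = (0)(0.38835) + (1/3)(0.61165) = 0.20388.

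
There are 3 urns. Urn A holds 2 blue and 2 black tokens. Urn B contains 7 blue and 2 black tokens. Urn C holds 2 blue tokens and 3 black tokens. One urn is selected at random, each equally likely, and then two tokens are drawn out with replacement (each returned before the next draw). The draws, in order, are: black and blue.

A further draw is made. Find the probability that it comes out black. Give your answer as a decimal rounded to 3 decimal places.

Under each hypothesis, the probability of the observed sequence is: P(data | urn A) = (2/4)(2/4) = 0.25; P(data | urn B) = (2/9)(7/9) = 0.17284; P(data | urn C) = (3/5)(2/5) = 0.24.
Multiplying each by its prior: 1/3 · 0.25 = 0.083333, 1/3 · 0.17284 = 0.057613, 1/3 · 0.24 = 0.08; summing to 0.22095.
The posterior is then P(urn A | data) = 0.37717, P(urn B | data) = 0.26076, P(urn C | data) = 0.36208.
So P(black next | data) = Σ P(black next | H) P(H | data) = (1/2)(0.37717) + (2/9)(0.26076) + (3/5)(0.36208) = 0.46378.

0.464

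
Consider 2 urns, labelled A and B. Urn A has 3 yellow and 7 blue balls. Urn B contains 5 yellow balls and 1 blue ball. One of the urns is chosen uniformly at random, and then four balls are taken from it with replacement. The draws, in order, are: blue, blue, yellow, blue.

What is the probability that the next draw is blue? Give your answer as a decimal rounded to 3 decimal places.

0.681

Compute the likelihood of the observed sequence for each case: P(data | urn A) = (7/10)(7/10)(3/10)(7/10) = 0.1029; P(data | urn B) = (1/6)(1/6)(5/6)(1/6) = 0.003858.
The prior-weighted likelihoods are 1/2 · 0.1029 = 0.05145, 1/2 · 0.003858 = 0.001929; summing to 0.053379.
The posterior is then P(urn A | data) = 0.96386, P(urn B | data) = 0.036138.
Averaging over the posterior, P(blue next | data) = (7/10)(0.96386) + (1/6)(0.036138) = 0.68073.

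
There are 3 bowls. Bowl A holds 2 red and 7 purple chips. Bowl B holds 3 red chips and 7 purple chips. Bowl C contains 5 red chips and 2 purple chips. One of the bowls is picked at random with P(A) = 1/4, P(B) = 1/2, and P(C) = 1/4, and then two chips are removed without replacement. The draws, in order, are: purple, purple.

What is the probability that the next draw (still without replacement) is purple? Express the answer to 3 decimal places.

Compute the likelihood of the observed sequence for each case: P(data | bowl A) = (7/9)(6/8) = 7/12; P(data | bowl B) = (7/10)(6/9) = 7/15; P(data | bowl C) = (2/7)(1/6) = 1/21.
Weighting by the prior gives 1/4 · 7/12 = 7/48, 1/2 · 7/15 = 7/30, 1/4 · 1/21 = 1/84; with total 219/560.
The posterior is then P(bowl A | data) = 245/657, P(bowl B | data) = 392/657, P(bowl C | data) = 20/657.
So P(purple next | data) = Σ P(purple next | H) P(H | data) = (5/7)(245/657) + (5/8)(392/657) + (0)(20/657) = 140/219.

0.639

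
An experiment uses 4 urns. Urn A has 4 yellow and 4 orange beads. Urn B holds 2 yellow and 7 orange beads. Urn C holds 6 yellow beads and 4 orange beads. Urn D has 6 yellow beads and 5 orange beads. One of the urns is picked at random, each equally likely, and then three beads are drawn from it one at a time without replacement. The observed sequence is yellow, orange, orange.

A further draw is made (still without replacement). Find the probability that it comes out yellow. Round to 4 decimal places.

For each hypothesis, P(data | H) works out to: P(data | urn A) = (4/8)(4/7)(3/6) = 0.14286; P(data | urn B) = (2/9)(7/8)(6/7) = 0.16667; P(data | urn C) = (6/10)(4/9)(3/8) = 0.1; P(data | urn D) = (6/11)(5/10)(4/9) = 0.12121.
Weighting by the prior gives 1/4 · 0.14286 = 0.035714, 1/4 · 0.16667 = 0.041667, 1/4 · 0.1 = 0.025, 1/4 · 0.12121 = 0.030303; these sum to 0.13268.
Dividing through by the total gives posterior P(urn A | data) = 0.26917, P(urn B | data) = 0.31403, P(urn C | data) = 0.18842, P(urn D | data) = 0.22838.
Averaging over the posterior, P(yellow next | data) = (3/5)(0.26917) + (1/6)(0.31403) + (5/7)(0.18842) + (5/8)(0.22838) = 0.49116.

0.4912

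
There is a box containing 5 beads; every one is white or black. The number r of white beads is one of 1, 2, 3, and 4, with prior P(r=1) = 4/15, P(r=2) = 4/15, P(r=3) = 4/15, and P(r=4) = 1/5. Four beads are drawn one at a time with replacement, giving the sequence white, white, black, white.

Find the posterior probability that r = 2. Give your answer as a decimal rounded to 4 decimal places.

0.1846

Compute the likelihood of the observed sequence for each case: P(data | r = 1) = (1/5)(1/5)(4/5)(1/5) = 0.0064; P(data | r = 2) = (2/5)(2/5)(3/5)(2/5) = 0.0384; P(data | r = 3) = (3/5)(3/5)(2/5)(3/5) = 0.0864; P(data | r = 4) = (4/5)(4/5)(1/5)(4/5) = 0.1024.
Multiplying each by its prior: 4/15 · 0.0064 = 0.0017067, 4/15 · 0.0384 = 0.01024, 4/15 · 0.0864 = 0.02304, 1/5 · 0.1024 = 0.02048; these sum to 0.055467.
Therefore the posterior P(r = 2 | data) = (0.01024) / (0.055467) = 0.18462.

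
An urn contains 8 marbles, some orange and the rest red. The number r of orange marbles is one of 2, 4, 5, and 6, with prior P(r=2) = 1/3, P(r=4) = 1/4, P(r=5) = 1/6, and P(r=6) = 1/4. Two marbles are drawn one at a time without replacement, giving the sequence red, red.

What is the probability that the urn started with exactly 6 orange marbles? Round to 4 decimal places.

For each hypothesis, P(data | H) works out to: P(data | r = 2) = (6/8)(5/7) = 15/28; P(data | r = 4) = (4/8)(3/7) = 3/14; P(data | r = 5) = (3/8)(2/7) = 3/28; P(data | r = 6) = (2/8)(1/7) = 1/28.
Multiplying each by its prior: 1/3 · 15/28 = 5/28, 1/4 · 3/14 = 3/56, 1/6 · 3/28 = 1/56, 1/4 · 1/28 = 1/112; with total 29/112.
So P(r = 6 | data) = (1/112) / (29/112) = 1/29.

0.0345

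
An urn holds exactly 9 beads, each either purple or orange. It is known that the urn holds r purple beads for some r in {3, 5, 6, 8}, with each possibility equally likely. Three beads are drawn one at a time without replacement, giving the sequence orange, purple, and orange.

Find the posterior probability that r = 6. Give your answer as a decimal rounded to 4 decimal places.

0.1935

The likelihood of the observed sequence under each hypothesis: P(data | r = 3) = (6/9)(3/8)(5/7) = 5/28; P(data | r = 5) = (4/9)(5/8)(3/7) = 5/42; P(data | r = 6) = (3/9)(6/8)(2/7) = 1/14; P(data | r = 8) = (1/9)(8/8)(0/7) = 0.
The prior-weighted likelihoods are 1/4 · 5/28 = 5/112, 1/4 · 5/42 = 5/168, 1/4 · 1/14 = 1/56, 1/4 · 0 = 0; summing to 31/336.
So P(r = 6 | data) = (1/56) / (31/336) = 6/31.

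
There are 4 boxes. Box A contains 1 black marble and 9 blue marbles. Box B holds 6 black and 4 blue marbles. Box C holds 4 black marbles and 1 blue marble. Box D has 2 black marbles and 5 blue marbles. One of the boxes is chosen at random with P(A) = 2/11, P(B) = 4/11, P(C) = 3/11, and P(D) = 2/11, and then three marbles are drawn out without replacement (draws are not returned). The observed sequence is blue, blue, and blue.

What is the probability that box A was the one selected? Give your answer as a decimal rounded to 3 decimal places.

Compute the likelihood of the observed sequence for each case: P(data | box A) = (9/10)(8/9)(7/8) = 0.7; P(data | box B) = (4/10)(3/9)(2/8) = 0.033333; P(data | box C) = (1/5)(0/4) = 0; P(data | box D) = (5/7)(4/6)(3/5) = 0.28571.
The prior-weighted likelihoods are 2/11 · 0.7 = 0.12727, 4/11 · 0.033333 = 0.012121, 3/11 · 0 = 0, 2/11 · 0.28571 = 0.051948; these sum to 0.19134.
So P(box A | data) = (0.12727) / (0.19134) = 0.66516.

0.665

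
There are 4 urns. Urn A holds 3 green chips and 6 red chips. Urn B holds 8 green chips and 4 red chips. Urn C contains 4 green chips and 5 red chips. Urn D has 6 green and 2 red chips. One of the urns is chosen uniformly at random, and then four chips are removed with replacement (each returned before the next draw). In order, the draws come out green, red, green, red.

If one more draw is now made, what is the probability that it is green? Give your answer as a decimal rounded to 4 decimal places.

For each hypothesis, P(data | H) works out to: P(data | urn A) = (3/9)(6/9)(3/9)(6/9) = 0.049383; P(data | urn B) = (8/12)(4/12)(8/12)(4/12) = 0.049383; P(data | urn C) = (4/9)(5/9)(4/9)(5/9) = 0.060966; P(data | urn D) = (6/8)(2/8)(6/8)(2/8) = 0.035156.
Multiplying each by its prior: 1/4 · 0.049383 = 0.012346, 1/4 · 0.049383 = 0.012346, 1/4 · 0.060966 = 0.015242, 1/4 · 0.035156 = 0.0087891; with total 0.048722.
The posterior is then P(urn A | data) = 0.25339, P(urn B | data) = 0.25339, P(urn C | data) = 0.31283, P(urn D | data) = 0.18039.
Averaging over the posterior, P(green next | data) = (1/3)(0.25339) + (2/3)(0.25339) + (4/9)(0.31283) + (3/4)(0.18039) = 0.52772.

0.5277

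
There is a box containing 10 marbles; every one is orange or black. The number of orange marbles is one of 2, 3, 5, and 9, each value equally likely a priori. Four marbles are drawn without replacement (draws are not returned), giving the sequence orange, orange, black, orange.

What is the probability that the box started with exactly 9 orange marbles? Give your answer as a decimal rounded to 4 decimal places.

0.5957

For each hypothesis, P(data | H) works out to: P(data | r = 2) = (2/10)(1/9)(8/8)(0/7) = 0; P(data | r = 3) = (3/10)(2/9)(7/8)(1/7) = 0.0083333; P(data | r = 5) = (5/10)(4/9)(5/8)(3/7) = 0.059524; P(data | r = 9) = (9/10)(8/9)(1/8)(7/7) = 0.1.
Multiplying each by its prior: 1/4 · 0 = 0, 1/4 · 0.0083333 = 0.0020833, 1/4 · 0.059524 = 0.014881, 1/4 · 0.1 = 0.025; with total 0.041964.
By Bayes' rule, P(r = 9 | data) = (0.025) / (0.041964) = 0.59574.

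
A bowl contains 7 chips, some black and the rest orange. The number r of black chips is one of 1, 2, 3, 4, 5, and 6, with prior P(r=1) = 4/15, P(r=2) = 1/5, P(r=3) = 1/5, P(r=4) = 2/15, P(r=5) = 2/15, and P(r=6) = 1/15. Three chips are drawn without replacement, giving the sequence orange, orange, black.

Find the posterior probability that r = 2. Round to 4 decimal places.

Under each hypothesis, the probability of the observed sequence is: P(data | r = 1) = (6/7)(5/6)(1/5) = 0.14286; P(data | r = 2) = (5/7)(4/6)(2/5) = 0.19048; P(data | r = 3) = (4/7)(3/6)(3/5) = 0.17143; P(data | r = 4) = (3/7)(2/6)(4/5) = 0.11429; P(data | r = 5) = (2/7)(1/6)(5/5) = 0.047619; P(data | r = 6) = (1/7)(0/6) = 0.
Multiplying each by its prior: 4/15 · 0.14286 = 0.038095, 1/5 · 0.19048 = 0.038095, 1/5 · 0.17143 = 0.034286, 2/15 · 0.11429 = 0.015238, 2/15 · 0.047619 = 0.0063492, 1/15 · 0 = 0; summing to 0.13206.
Hence P(r = 2 | data) = (0.038095) / (0.13206) = 0.28846.

0.2885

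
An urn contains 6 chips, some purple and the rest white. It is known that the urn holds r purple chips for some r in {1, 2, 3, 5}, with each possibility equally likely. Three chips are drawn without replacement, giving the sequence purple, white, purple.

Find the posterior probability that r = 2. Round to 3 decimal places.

0.174

Under each hypothesis, the probability of the observed sequence is: P(data | r = 1) = (1/6)(5/5)(0/4) = 0; P(data | r = 2) = (2/6)(4/5)(1/4) = 1/15; P(data | r = 3) = (3/6)(3/5)(2/4) = 3/20; P(data | r = 5) = (5/6)(1/5)(4/4) = 1/6.
Weighting by the prior gives 1/4 · 0 = 0, 1/4 · 1/15 = 1/60, 1/4 · 3/20 = 3/80, 1/4 · 1/6 = 1/24; these sum to 23/240.
Hence P(r = 2 | data) = (1/60) / (23/240) = 4/23.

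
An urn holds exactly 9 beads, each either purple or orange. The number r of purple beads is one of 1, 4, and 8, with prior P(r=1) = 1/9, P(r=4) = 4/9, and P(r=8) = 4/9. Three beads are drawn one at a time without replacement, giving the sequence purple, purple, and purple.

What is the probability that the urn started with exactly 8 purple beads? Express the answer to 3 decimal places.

The likelihood of the observed sequence under each hypothesis: P(data | r = 1) = (1/9)(0/8) = 0; P(data | r = 4) = (4/9)(3/8)(2/7) = 1/21; P(data | r = 8) = (8/9)(7/8)(6/7) = 2/3.
The prior-weighted likelihoods are 1/9 · 0 = 0, 4/9 · 1/21 = 4/189, 4/9 · 2/3 = 8/27; summing to 20/63.
So P(r = 8 | data) = (8/27) / (20/63) = 14/15.

0.933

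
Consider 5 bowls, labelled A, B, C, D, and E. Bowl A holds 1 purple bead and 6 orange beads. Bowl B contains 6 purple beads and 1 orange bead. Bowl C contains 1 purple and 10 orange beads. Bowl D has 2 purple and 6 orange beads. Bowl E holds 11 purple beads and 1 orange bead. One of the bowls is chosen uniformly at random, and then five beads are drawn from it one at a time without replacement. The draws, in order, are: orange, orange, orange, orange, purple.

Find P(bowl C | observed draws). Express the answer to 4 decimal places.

Compute the likelihood of the observed sequence for each case: P(data | bowl A) = (6/7)(5/6)(4/5)(3/4)(1/3) = 1/7; P(data | bowl B) = (1/7)(0/6) = 0; P(data | bowl C) = (10/11)(9/10)(8/9)(7/8)(1/7) = 1/11; P(data | bowl D) = (6/8)(5/7)(4/6)(3/5)(2/4) = 3/28; P(data | bowl E) = (1/12)(0/11) = 0.
Weighting by the prior gives 1/5 · 1/7 = 1/35, 1/5 · 0 = 0, 1/5 · 1/11 = 1/55, 1/5 · 3/28 = 3/140, 1/5 · 0 = 0; these sum to 3/44.
So P(bowl C | data) = (1/55) / (3/44) = 4/15.

0.2667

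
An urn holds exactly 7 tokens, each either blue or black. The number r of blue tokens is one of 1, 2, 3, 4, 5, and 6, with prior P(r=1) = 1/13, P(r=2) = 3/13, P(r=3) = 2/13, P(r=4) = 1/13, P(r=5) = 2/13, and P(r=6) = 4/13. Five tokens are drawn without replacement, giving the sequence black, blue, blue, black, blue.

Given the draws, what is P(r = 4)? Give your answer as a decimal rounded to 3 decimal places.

0.273

Under each hypothesis, the probability of the observed sequence is: P(data | r = 1) = (6/7)(1/6)(0/5) = 0; P(data | r = 2) = (5/7)(2/6)(1/5)(4/4)(0/3) = 0; P(data | r = 3) = (4/7)(3/6)(2/5)(3/4)(1/3) = 0.028571; P(data | r = 4) = (3/7)(4/6)(3/5)(2/4)(2/3) = 0.057143; P(data | r = 5) = (2/7)(5/6)(4/5)(1/4)(3/3) = 0.047619; P(data | r = 6) = (1/7)(6/6)(5/5)(0/4) = 0.
Multiplying each by its prior: 1/13 · 0 = 0, 3/13 · 0 = 0, 2/13 · 0.028571 = 0.0043956, 1/13 · 0.057143 = 0.0043956, 2/13 · 0.047619 = 0.007326, 4/13 · 0 = 0; with total 0.016117.
By Bayes' rule, P(r = 4 | data) = (0.0043956) / (0.016117) = 0.27273.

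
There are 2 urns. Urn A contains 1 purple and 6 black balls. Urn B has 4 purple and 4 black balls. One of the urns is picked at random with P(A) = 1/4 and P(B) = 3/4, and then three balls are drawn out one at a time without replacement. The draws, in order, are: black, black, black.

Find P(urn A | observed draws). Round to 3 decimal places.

0.727

The likelihood of the observed sequence under each hypothesis: P(data | urn A) = (6/7)(5/6)(4/5) = 4/7; P(data | urn B) = (4/8)(3/7)(2/6) = 1/14.
The prior-weighted likelihoods are 1/4 · 4/7 = 1/7, 3/4 · 1/14 = 3/56; with total 11/56.
So P(urn A | data) = (1/7) / (11/56) = 8/11.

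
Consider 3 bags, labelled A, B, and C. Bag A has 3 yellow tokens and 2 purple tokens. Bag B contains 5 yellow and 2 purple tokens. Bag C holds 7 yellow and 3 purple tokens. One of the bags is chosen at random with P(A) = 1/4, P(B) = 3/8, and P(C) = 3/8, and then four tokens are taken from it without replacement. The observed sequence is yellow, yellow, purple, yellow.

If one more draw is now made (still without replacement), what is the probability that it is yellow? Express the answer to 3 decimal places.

0.534

Compute the likelihood of the observed sequence for each case: P(data | bag A) = (3/5)(2/4)(2/3)(1/2) = 0.1; P(data | bag B) = (5/7)(4/6)(2/5)(3/4) = 0.14286; P(data | bag C) = (7/10)(6/9)(3/8)(5/7) = 0.125.
Weighting by the prior gives 1/4 · 0.1 = 0.025, 3/8 · 0.14286 = 0.053571, 3/8 · 0.125 = 0.046875; with total 0.12545.
The posterior is then P(bag A | data) = 0.19929, P(bag B | data) = 0.42705, P(bag C | data) = 0.37367.
The predictive probability is P(yellow next | data) = (0)(0.19929) + (2/3)(0.42705) + (2/3)(0.37367) = 0.53381.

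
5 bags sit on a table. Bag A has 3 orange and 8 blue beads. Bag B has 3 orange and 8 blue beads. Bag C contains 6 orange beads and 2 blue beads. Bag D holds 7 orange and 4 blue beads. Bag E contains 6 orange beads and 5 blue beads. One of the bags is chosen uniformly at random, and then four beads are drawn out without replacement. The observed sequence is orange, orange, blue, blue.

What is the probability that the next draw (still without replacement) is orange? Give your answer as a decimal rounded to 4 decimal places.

0.5254

Compute the likelihood of the observed sequence for each case: P(data | bag A) = (3/11)(2/10)(8/9)(7/8) = 0.042424; P(data | bag B) = (3/11)(2/10)(8/9)(7/8) = 0.042424; P(data | bag C) = (6/8)(5/7)(2/6)(1/5) = 0.035714; P(data | bag D) = (7/11)(6/10)(4/9)(3/8) = 0.063636; P(data | bag E) = (6/11)(5/10)(5/9)(4/8) = 0.075758.
The prior-weighted likelihoods are 1/5 · 0.042424 = 0.0084848, 1/5 · 0.042424 = 0.0084848, 1/5 · 0.035714 = 0.0071429, 1/5 · 0.063636 = 0.012727, 1/5 · 0.075758 = 0.015152; with total 0.051991.
Dividing through by the total gives posterior P(bag A | data) = 0.1632, P(bag B | data) = 0.1632, P(bag C | data) = 0.13739, P(bag D | data) = 0.2448, P(bag E | data) = 0.29142.
So P(orange next | data) = Σ P(orange next | H) P(H | data) = (1/7)(0.1632) + (1/7)(0.1632) + (1)(0.13739) + (5/7)(0.2448) + (4/7)(0.29142) = 0.5254.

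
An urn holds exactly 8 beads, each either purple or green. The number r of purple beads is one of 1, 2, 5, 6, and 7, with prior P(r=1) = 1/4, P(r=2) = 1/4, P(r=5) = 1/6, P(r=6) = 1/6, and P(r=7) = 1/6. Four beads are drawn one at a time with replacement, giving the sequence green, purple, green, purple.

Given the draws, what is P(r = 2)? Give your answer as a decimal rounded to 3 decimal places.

The likelihood of the observed sequence under each hypothesis: P(data | r = 1) = (7/8)(1/8)(7/8)(1/8) = 0.011963; P(data | r = 2) = (6/8)(2/8)(6/8)(2/8) = 0.035156; P(data | r = 5) = (3/8)(5/8)(3/8)(5/8) = 0.054932; P(data | r = 6) = (2/8)(6/8)(2/8)(6/8) = 0.035156; P(data | r = 7) = (1/8)(7/8)(1/8)(7/8) = 0.011963.
Multiplying each by its prior: 1/4 · 0.011963 = 0.0029907, 1/4 · 0.035156 = 0.0087891, 1/6 · 0.054932 = 0.0091553, 1/6 · 0.035156 = 0.0058594, 1/6 · 0.011963 = 0.0019938; these sum to 0.028788.
Hence P(r = 2 | data) = (0.0087891) / (0.028788) = 0.3053.

0.305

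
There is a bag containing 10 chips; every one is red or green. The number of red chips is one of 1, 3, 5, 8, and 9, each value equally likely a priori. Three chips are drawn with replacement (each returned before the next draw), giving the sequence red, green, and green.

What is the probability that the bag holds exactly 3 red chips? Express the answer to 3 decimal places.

0.373

For each hypothesis, P(data | H) works out to: P(data | r = 1) = (1/10)(9/10)(9/10) = 0.081; P(data | r = 3) = (3/10)(7/10)(7/10) = 0.147; P(data | r = 5) = (5/10)(5/10)(5/10) = 0.125; P(data | r = 8) = (8/10)(2/10)(2/10) = 0.032; P(data | r = 9) = (9/10)(1/10)(1/10) = 0.009.
The prior-weighted likelihoods are 1/5 · 0.081 = 0.0162, 1/5 · 0.147 = 0.0294, 1/5 · 0.125 = 0.025, 1/5 · 0.032 = 0.0064, 1/5 · 0.009 = 0.0018; these sum to 0.0788.
Therefore the posterior P(r = 3 | data) = (0.0294) / (0.0788) = 0.3731.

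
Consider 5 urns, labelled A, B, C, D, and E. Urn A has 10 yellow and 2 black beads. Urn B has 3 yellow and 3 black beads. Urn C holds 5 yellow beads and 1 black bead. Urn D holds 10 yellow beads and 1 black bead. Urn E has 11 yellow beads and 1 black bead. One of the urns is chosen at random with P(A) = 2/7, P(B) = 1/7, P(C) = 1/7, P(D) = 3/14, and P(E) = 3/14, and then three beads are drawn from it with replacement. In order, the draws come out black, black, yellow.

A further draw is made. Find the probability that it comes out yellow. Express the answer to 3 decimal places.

0.647

The likelihood of the observed sequence under each hypothesis: P(data | urn A) = (2/12)(2/12)(10/12) = 0.023148; P(data | urn B) = (3/6)(3/6)(3/6) = 0.125; P(data | urn C) = (1/6)(1/6)(5/6) = 0.023148; P(data | urn D) = (1/11)(1/11)(10/11) = 0.0075131; P(data | urn E) = (1/12)(1/12)(11/12) = 0.0063657.
Weighting by the prior gives 2/7 · 0.023148 = 0.0066138, 1/7 · 0.125 = 0.017857, 1/7 · 0.023148 = 0.0033069, 3/14 · 0.0075131 = 0.00161, 3/14 · 0.0063657 = 0.0013641; these sum to 0.030752.
Normalising, the posterior is P(urn A | data) = 0.21507, P(urn B | data) = 0.58069, P(urn C | data) = 0.10753, P(urn D | data) = 0.052353, P(urn E | data) = 0.044358.
The predictive probability is P(yellow next | data) = (5/6)(0.21507) + (1/2)(0.58069) + (5/6)(0.10753) + (10/11)(0.052353) + (11/12)(0.044358) = 0.64743.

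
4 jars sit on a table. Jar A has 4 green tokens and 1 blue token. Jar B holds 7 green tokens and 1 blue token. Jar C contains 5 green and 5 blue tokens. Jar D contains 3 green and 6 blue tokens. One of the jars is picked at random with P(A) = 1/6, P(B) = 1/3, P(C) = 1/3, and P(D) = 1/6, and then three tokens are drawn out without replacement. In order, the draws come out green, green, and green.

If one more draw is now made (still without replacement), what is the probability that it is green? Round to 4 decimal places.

Under each hypothesis, the probability of the observed sequence is: P(data | jar A) = (4/5)(3/4)(2/3) = 2/5; P(data | jar B) = (7/8)(6/7)(5/6) = 5/8; P(data | jar C) = (5/10)(4/9)(3/8) = 1/12; P(data | jar D) = (3/9)(2/8)(1/7) = 1/84.
Weighting by the prior gives 1/6 · 2/5 = 1/15, 1/3 · 5/8 = 5/24, 1/3 · 1/12 = 1/36, 1/6 · 1/84 = 1/504; these sum to 32/105.
The posterior is then P(jar A | data) = 7/32, P(jar B | data) = 175/256, P(jar C | data) = 35/384, P(jar D | data) = 5/768.
Averaging over the posterior, P(green next | data) = (1/2)(7/32) + (4/5)(175/256) + (2/7)(35/384) + (0)(5/768) = 131/192.

0.6823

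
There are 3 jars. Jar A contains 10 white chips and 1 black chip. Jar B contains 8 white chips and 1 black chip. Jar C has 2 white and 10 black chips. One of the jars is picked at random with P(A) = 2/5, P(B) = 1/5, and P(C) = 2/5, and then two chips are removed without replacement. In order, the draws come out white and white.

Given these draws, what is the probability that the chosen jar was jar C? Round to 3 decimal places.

0.012

For each hypothesis, P(data | H) works out to: P(data | jar A) = (10/11)(9/10) = 9/11; P(data | jar B) = (8/9)(7/8) = 7/9; P(data | jar C) = (2/12)(1/11) = 1/66.
Weighting by the prior gives 2/5 · 9/11 = 18/55, 1/5 · 7/9 = 7/45, 2/5 · 1/66 = 1/165; these sum to 22/45.
Therefore the posterior P(jar C | data) = (1/165) / (22/45) = 3/242.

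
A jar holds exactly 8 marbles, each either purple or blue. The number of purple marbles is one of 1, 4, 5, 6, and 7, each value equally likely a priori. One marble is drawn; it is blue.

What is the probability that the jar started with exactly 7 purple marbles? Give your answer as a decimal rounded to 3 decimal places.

0.059

Compute the likelihood of this draw for each case: P(data | r = 1) = (7/8) = 7/8; P(data | r = 4) = (4/8) = 1/2; P(data | r = 5) = (3/8) = 3/8; P(data | r = 6) = (2/8) = 1/4; P(data | r = 7) = (1/8) = 1/8.
The prior-weighted likelihoods are 1/5 · 7/8 = 7/40, 1/5 · 1/2 = 1/10, 1/5 · 3/8 = 3/40, 1/5 · 1/4 = 1/20, 1/5 · 1/8 = 1/40; summing to 17/40.
Hence P(r = 7 | data) = (1/40) / (17/40) = 1/17.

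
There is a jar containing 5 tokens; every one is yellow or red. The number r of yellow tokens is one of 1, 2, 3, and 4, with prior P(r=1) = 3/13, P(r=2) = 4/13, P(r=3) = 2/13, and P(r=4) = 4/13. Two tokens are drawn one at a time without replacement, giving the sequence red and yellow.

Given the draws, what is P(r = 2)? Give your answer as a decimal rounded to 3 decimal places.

0.375

The likelihood of the observed sequence under each hypothesis: P(data | r = 1) = (4/5)(1/4) = 1/5; P(data | r = 2) = (3/5)(2/4) = 3/10; P(data | r = 3) = (2/5)(3/4) = 3/10; P(data | r = 4) = (1/5)(4/4) = 1/5.
The prior-weighted likelihoods are 3/13 · 1/5 = 3/65, 4/13 · 3/10 = 6/65, 2/13 · 3/10 = 3/65, 4/13 · 1/5 = 4/65; with total 16/65.
So P(r = 2 | data) = (6/65) / (16/65) = 3/8.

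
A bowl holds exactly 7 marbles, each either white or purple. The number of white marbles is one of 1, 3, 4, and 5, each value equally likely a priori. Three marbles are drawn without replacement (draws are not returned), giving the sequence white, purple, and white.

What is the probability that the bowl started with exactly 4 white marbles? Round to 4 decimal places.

0.3600

Compute the likelihood of the observed sequence for each case: P(data | r = 1) = (1/7)(6/6)(0/5) = 0; P(data | r = 3) = (3/7)(4/6)(2/5) = 4/35; P(data | r = 4) = (4/7)(3/6)(3/5) = 6/35; P(data | r = 5) = (5/7)(2/6)(4/5) = 4/21.
Weighting by the prior gives 1/4 · 0 = 0, 1/4 · 4/35 = 1/35, 1/4 · 6/35 = 3/70, 1/4 · 4/21 = 1/21; with total 5/42.
Hence P(r = 4 | data) = (3/70) / (5/42) = 9/25.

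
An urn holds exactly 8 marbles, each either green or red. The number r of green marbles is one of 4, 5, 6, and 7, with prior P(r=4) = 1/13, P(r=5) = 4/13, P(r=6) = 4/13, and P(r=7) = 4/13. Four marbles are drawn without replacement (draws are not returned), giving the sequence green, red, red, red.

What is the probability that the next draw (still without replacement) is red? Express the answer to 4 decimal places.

Compute the likelihood of the observed sequence for each case: P(data | r = 4) = (4/8)(4/7)(3/6)(2/5) = 2/35; P(data | r = 5) = (5/8)(3/7)(2/6)(1/5) = 1/56; P(data | r = 6) = (6/8)(2/7)(1/6)(0/5) = 0; P(data | r = 7) = (7/8)(1/7)(0/6) = 0.
Weighting by the prior gives 1/13 · 2/35 = 2/455, 4/13 · 1/56 = 1/182, 4/13 · 0 = 0, 4/13 · 0 = 0; these sum to 9/910.
Dividing through by the total gives posterior P(r = 4 | data) = 4/9, P(r = 5 | data) = 5/9, P(r = 6 | data) = 0, P(r = 7 | data) = 0.
Averaging over the posterior, P(red next | data) = (1/4)(4/9) + (0)(5/9) = 1/9.

0.1111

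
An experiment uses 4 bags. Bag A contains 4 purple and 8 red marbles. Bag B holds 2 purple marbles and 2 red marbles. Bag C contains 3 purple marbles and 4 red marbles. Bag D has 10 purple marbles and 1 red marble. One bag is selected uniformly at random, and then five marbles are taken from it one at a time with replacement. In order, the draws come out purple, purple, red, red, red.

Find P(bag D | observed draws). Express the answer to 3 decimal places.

Compute the likelihood of the observed sequence for each case: P(data | bag A) = (4/12)(4/12)(8/12)(8/12)(8/12) = 0.032922; P(data | bag B) = (2/4)(2/4)(2/4)(2/4)(2/4) = 0.03125; P(data | bag C) = (3/7)(3/7)(4/7)(4/7)(4/7) = 0.034271; P(data | bag D) = (10/11)(10/11)(1/11)(1/11)(1/11) = 0.00062092.
Weighting by the prior gives 1/4 · 0.032922 = 0.0082305, 1/4 · 0.03125 = 0.0078125, 1/4 · 0.034271 = 0.0085679, 1/4 · 0.00062092 = 0.00015523; summing to 0.024766.
Therefore the posterior P(bag D | data) = (0.00015523) / (0.024766) = 0.0062679.

0.006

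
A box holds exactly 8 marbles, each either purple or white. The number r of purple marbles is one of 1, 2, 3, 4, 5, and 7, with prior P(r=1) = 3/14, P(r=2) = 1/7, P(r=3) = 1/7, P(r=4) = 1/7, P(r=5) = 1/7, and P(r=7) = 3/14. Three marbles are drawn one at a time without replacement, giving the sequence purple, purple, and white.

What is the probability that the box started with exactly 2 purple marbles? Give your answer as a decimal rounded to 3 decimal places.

0.056

The likelihood of the observed sequence under each hypothesis: P(data | r = 1) = (1/8)(0/7) = 0; P(data | r = 2) = (2/8)(1/7)(6/6) = 1/28; P(data | r = 3) = (3/8)(2/7)(5/6) = 5/56; P(data | r = 4) = (4/8)(3/7)(4/6) = 1/7; P(data | r = 5) = (5/8)(4/7)(3/6) = 5/28; P(data | r = 7) = (7/8)(6/7)(1/6) = 1/8.
Weighting by the prior gives 3/14 · 0 = 0, 1/7 · 1/28 = 1/196, 1/7 · 5/56 = 5/392, 1/7 · 1/7 = 1/49, 1/7 · 5/28 = 5/196, 3/14 · 1/8 = 3/112; these sum to 71/784.
So P(r = 2 | data) = (1/196) / (71/784) = 4/71.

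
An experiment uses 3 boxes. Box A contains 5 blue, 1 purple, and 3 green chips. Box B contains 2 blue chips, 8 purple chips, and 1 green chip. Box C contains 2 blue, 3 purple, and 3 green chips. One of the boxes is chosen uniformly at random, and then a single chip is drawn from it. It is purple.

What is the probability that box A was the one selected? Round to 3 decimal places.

0.092

Under each hypothesis, the probability of this draw is: P(data | box A) = (1/9) = 0.11111; P(data | box B) = (8/11) = 0.72727; P(data | box C) = (3/8) = 0.375.
Weighting by the prior gives 1/3 · 0.11111 = 0.037037, 1/3 · 0.72727 = 0.24242, 1/3 · 0.375 = 0.125; summing to 0.40446.
Therefore the posterior P(box A | data) = (0.037037) / (0.40446) = 0.091571.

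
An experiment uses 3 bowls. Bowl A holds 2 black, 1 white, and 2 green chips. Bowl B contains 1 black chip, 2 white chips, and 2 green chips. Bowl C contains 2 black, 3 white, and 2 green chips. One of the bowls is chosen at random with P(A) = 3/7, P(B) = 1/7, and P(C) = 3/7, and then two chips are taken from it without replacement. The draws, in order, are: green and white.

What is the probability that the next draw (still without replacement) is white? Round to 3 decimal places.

0.256

Under each hypothesis, the probability of the observed sequence is: P(data | bowl A) = (2/5)(1/4) = 1/10; P(data | bowl B) = (2/5)(2/4) = 1/5; P(data | bowl C) = (2/7)(3/6) = 1/7.
Multiplying each by its prior: 3/7 · 1/10 = 3/70, 1/7 · 1/5 = 1/35, 3/7 · 1/7 = 3/49; with total 13/98.
Dividing through by the total gives posterior P(bowl A | data) = 21/65, P(bowl B | data) = 14/65, P(bowl C | data) = 6/13.
So P(white next | data) = Σ P(white next | H) P(H | data) = (0)(21/65) + (1/3)(14/65) + (2/5)(6/13) = 10/39.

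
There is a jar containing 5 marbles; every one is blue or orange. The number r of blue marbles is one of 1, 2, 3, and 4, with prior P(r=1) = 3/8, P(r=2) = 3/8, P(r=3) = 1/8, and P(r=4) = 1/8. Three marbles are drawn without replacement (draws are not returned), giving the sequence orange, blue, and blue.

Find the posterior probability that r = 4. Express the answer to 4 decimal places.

The likelihood of the observed sequence under each hypothesis: P(data | r = 1) = (4/5)(1/4)(0/3) = 0; P(data | r = 2) = (3/5)(2/4)(1/3) = 1/10; P(data | r = 3) = (2/5)(3/4)(2/3) = 1/5; P(data | r = 4) = (1/5)(4/4)(3/3) = 1/5.
Multiplying each by its prior: 3/8 · 0 = 0, 3/8 · 1/10 = 3/80, 1/8 · 1/5 = 1/40, 1/8 · 1/5 = 1/40; these sum to 7/80.
Therefore the posterior P(r = 4 | data) = (1/40) / (7/80) = 2/7.

0.2857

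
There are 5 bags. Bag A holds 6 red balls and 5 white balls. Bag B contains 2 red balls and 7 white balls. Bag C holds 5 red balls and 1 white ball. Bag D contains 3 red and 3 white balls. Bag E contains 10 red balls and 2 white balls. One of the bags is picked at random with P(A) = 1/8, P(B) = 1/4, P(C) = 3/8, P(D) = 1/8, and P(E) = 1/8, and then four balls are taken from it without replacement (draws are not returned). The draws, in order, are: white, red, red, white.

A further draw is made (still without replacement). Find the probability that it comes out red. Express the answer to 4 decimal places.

Compute the likelihood of the observed sequence for each case: P(data | bag A) = (5/11)(6/10)(5/9)(4/8) = 0.075758; P(data | bag B) = (7/9)(2/8)(1/7)(6/6) = 0.027778; P(data | bag C) = (1/6)(5/5)(4/4)(0/3) = 0; P(data | bag D) = (3/6)(3/5)(2/4)(2/3) = 0.1; P(data | bag E) = (2/12)(10/11)(9/10)(1/9) = 0.015152.
Multiplying each by its prior: 1/8 · 0.075758 = 0.0094697, 1/4 · 0.027778 = 0.0069444, 3/8 · 0 = 0, 1/8 · 0.1 = 0.0125, 1/8 · 0.015152 = 0.0018939; with total 0.030808.
Dividing through by the total gives posterior P(bag A | data) = 0.30738, P(bag B | data) = 0.22541, P(bag C | data) = 0, P(bag D | data) = 0.40574, P(bag E | data) = 0.061475.
The predictive probability is P(red next | data) = (4/7)(0.30738) + (0)(0.22541) + (1/2)(0.40574) + (1)(0.061475) = 0.43999.

0.4400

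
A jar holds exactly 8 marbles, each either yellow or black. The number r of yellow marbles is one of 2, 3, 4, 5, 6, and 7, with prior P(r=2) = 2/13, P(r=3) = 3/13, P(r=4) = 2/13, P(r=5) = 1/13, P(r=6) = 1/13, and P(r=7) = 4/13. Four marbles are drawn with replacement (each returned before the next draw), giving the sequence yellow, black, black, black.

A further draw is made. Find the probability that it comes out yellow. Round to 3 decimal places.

For each hypothesis, P(data | H) works out to: P(data | r = 2) = (2/8)(6/8)(6/8)(6/8) = 0.10547; P(data | r = 3) = (3/8)(5/8)(5/8)(5/8) = 0.091553; P(data | r = 4) = (4/8)(4/8)(4/8)(4/8) = 0.0625; P(data | r = 5) = (5/8)(3/8)(3/8)(3/8) = 0.032959; P(data | r = 6) = (6/8)(2/8)(2/8)(2/8) = 0.011719; P(data | r = 7) = (7/8)(1/8)(1/8)(1/8) = 0.001709.
Weighting by the prior gives 2/13 · 0.10547 = 0.016226, 3/13 · 0.091553 = 0.021128, 2/13 · 0.0625 = 0.0096154, 1/13 · 0.032959 = 0.0025353, 1/13 · 0.011719 = 0.00090144, 4/13 · 0.001709 = 0.00052584; summing to 0.050931.
The posterior is then P(r = 2 | data) = 0.31858, P(r = 3 | data) = 0.41482, P(r = 4 | data) = 0.18879, P(r = 5 | data) = 0.049779, P(r = 6 | data) = 0.017699, P(r = 7 | data) = 0.010324.
The predictive probability is P(yellow next | data) = (1/4)(0.31858) + (3/8)(0.41482) + (1/2)(0.18879) + (5/8)(0.049779) + (3/4)(0.017699) + (7/8)(0.010324) = 0.38302.

0.383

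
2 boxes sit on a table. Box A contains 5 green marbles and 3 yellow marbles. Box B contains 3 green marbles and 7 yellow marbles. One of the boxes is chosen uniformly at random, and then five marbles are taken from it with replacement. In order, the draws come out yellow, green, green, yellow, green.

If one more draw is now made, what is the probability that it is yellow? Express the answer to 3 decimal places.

Compute the likelihood of the observed sequence for each case: P(data | box A) = (3/8)(5/8)(5/8)(3/8)(5/8) = 0.034332; P(data | box B) = (7/10)(3/10)(3/10)(7/10)(3/10) = 0.01323.
Multiplying each by its prior: 1/2 · 0.034332 = 0.017166, 1/2 · 0.01323 = 0.006615; these sum to 0.023781.
The posterior is then P(box A | data) = 0.72184, P(box B | data) = 0.27816.
So P(yellow next | data) = Σ P(yellow next | H) P(H | data) = (3/8)(0.72184) + (7/10)(0.27816) = 0.4654.

0.465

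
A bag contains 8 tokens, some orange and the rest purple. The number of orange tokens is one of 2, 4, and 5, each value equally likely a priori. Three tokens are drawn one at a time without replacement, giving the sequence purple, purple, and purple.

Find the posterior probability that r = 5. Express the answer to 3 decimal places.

0.040

Compute the likelihood of the observed sequence for each case: P(data | r = 2) = (6/8)(5/7)(4/6) = 5/14; P(data | r = 4) = (4/8)(3/7)(2/6) = 1/14; P(data | r = 5) = (3/8)(2/7)(1/6) = 1/56.
Multiplying each by its prior: 1/3 · 5/14 = 5/42, 1/3 · 1/14 = 1/42, 1/3 · 1/56 = 1/168; with total 25/168.
By Bayes' rule, P(r = 5 | data) = (1/168) / (25/168) = 1/25.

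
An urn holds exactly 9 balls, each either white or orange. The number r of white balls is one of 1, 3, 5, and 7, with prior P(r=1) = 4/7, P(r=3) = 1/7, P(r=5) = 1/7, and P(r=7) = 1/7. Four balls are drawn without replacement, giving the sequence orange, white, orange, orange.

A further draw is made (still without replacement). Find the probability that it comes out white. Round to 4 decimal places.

0.1316

Under each hypothesis, the probability of the observed sequence is: P(data | r = 1) = (8/9)(1/8)(7/7)(6/6) = 1/9; P(data | r = 3) = (6/9)(3/8)(5/7)(4/6) = 5/42; P(data | r = 5) = (4/9)(5/8)(3/7)(2/6) = 5/126; P(data | r = 7) = (2/9)(7/8)(1/7)(0/6) = 0.
Weighting by the prior gives 4/7 · 1/9 = 4/63, 1/7 · 5/42 = 5/294, 1/7 · 5/126 = 5/882, 1/7 · 0 = 0; summing to 38/441.
The posterior is then P(r = 1 | data) = 14/19, P(r = 3 | data) = 15/76, P(r = 5 | data) = 5/76, P(r = 7 | data) = 0.
So P(white next | data) = Σ P(white next | H) P(H | data) = (0)(14/19) + (2/5)(15/76) + (4/5)(5/76) = 5/38.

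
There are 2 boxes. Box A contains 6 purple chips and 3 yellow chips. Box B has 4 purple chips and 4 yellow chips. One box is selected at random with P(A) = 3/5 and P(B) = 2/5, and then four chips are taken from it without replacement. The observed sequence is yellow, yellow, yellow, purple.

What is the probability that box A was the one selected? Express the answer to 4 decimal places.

For each hypothesis, P(data | H) works out to: P(data | box A) = (3/9)(2/8)(1/7)(6/6) = 1/84; P(data | box B) = (4/8)(3/7)(2/6)(4/5) = 2/35.
The prior-weighted likelihoods are 3/5 · 1/84 = 1/140, 2/5 · 2/35 = 4/175; these sum to 3/100.
So P(box A | data) = (1/140) / (3/100) = 5/21.

0.2381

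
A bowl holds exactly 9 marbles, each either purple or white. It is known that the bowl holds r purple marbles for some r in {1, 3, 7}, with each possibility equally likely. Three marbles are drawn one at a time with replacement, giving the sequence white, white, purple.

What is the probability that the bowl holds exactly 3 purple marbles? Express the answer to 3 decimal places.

0.540

Under each hypothesis, the probability of the observed sequence is: P(data | r = 1) = (8/9)(8/9)(1/9) = 0.087791; P(data | r = 3) = (6/9)(6/9)(3/9) = 0.14815; P(data | r = 7) = (2/9)(2/9)(7/9) = 0.038409.
The prior-weighted likelihoods are 1/3 · 0.087791 = 0.029264, 1/3 · 0.14815 = 0.049383, 1/3 · 0.038409 = 0.012803; these sum to 0.091449.
So P(r = 3 | data) = (0.049383) / (0.091449) = 0.54.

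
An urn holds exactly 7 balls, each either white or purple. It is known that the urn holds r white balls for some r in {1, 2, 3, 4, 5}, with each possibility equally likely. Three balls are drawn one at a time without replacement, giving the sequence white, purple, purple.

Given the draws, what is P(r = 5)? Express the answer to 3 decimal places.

0.071

Under each hypothesis, the probability of the observed sequence is: P(data | r = 1) = (1/7)(6/6)(5/5) = 1/7; P(data | r = 2) = (2/7)(5/6)(4/5) = 4/21; P(data | r = 3) = (3/7)(4/6)(3/5) = 6/35; P(data | r = 4) = (4/7)(3/6)(2/5) = 4/35; P(data | r = 5) = (5/7)(2/6)(1/5) = 1/21.
Multiplying each by its prior: 1/5 · 1/7 = 1/35, 1/5 · 4/21 = 4/105, 1/5 · 6/35 = 6/175, 1/5 · 4/35 = 4/175, 1/5 · 1/21 = 1/105; summing to 2/15.
So P(r = 5 | data) = (1/105) / (2/15) = 1/14.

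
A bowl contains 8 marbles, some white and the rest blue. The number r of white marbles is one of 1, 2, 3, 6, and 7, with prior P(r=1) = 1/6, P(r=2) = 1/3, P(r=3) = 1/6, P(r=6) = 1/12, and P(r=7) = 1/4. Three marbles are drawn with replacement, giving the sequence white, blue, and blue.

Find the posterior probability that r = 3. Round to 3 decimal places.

The likelihood of the observed sequence under each hypothesis: P(data | r = 1) = (1/8)(7/8)(7/8) = 0.095703; P(data | r = 2) = (2/8)(6/8)(6/8) = 0.14062; P(data | r = 3) = (3/8)(5/8)(5/8) = 0.14648; P(data | r = 6) = (6/8)(2/8)(2/8) = 0.046875; P(data | r = 7) = (7/8)(1/8)(1/8) = 0.013672.
Multiplying each by its prior: 1/6 · 0.095703 = 0.015951, 1/3 · 0.14062 = 0.046875, 1/6 · 0.14648 = 0.024414, 1/12 · 0.046875 = 0.0039062, 1/4 · 0.013672 = 0.003418; these sum to 0.094564.
Hence P(r = 3 | data) = (0.024414) / (0.094564) = 0.25818.

0.258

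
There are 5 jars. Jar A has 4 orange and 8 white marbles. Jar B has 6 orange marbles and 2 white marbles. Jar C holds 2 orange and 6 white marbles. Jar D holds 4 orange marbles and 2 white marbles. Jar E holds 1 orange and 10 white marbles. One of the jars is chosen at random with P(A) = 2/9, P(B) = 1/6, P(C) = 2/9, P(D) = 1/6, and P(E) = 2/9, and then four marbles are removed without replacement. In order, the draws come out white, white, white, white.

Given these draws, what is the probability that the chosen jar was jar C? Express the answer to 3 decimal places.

The likelihood of the observed sequence under each hypothesis: P(data | jar A) = (8/12)(7/11)(6/10)(5/9) = 14/99; P(data | jar B) = (2/8)(1/7)(0/6) = 0; P(data | jar C) = (6/8)(5/7)(4/6)(3/5) = 3/14; P(data | jar D) = (2/6)(1/5)(0/4) = 0; P(data | jar E) = (10/11)(9/10)(8/9)(7/8) = 7/11.
Weighting by the prior gives 2/9 · 14/99 = 28/891, 1/6 · 0 = 0, 2/9 · 3/14 = 1/21, 1/6 · 0 = 0, 2/9 · 7/11 = 14/99; summing to 125/567.
By Bayes' rule, P(jar C | data) = (1/21) / (125/567) = 27/125.

0.216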